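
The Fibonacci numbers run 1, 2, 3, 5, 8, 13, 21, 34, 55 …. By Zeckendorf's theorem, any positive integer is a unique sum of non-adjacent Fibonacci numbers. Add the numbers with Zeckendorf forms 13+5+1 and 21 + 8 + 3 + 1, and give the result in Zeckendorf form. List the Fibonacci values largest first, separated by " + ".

The two numbers are 19 and 33, so their sum is 52.
subtract 34 from 52: 18 remains
subtract 13 from 18: 5 remains
subtract 5 from 5: 0 remains

34 + 13 + 5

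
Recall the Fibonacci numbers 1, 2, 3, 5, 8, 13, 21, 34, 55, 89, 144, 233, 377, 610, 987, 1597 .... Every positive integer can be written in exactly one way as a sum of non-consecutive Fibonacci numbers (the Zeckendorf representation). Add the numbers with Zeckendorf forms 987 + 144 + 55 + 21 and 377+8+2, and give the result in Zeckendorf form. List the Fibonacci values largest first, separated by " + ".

The two numbers are 1207 and 387, so their sum is 1594.
Repeatedly subtract the largest Fibonacci number that fits:
take 987 (≤ 1594); 1594 − 987 = 607
take 377 (≤ 607); 607 − 377 = 230
take 144 (≤ 230); 230 − 144 = 86
take 55 (≤ 86); 86 − 55 = 31
take 21 (≤ 31); 31 − 21 = 10
take 8 (≤ 10); 10 − 8 = 2
take 2 (≤ 2); 2 − 2 = 0

987 + 377 + 144 + 55 + 21 + 8 + 2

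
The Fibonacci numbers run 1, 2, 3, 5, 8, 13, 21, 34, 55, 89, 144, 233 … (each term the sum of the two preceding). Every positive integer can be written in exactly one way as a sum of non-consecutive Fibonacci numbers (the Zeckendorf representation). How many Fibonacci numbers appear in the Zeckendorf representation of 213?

4

largest Fibonacci ≤ 213 is 144; 213 − 144 = 69
largest Fibonacci ≤ 69 is 55; 69 − 55 = 14
largest Fibonacci ≤ 14 is 13; 14 − 13 = 1
largest Fibonacci ≤ 1 is 1; 1 − 1 = 0
213 = 144 + 55 + 13 + 1, which has 4 terms.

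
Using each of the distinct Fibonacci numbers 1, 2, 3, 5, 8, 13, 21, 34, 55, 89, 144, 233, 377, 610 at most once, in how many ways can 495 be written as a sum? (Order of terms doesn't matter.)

495 = 377+89+21+8 = 377+89+21+5+3 = 377+55+34+21+8 = 233+144+89+21+8 = … (16 more), for 20 in all.

20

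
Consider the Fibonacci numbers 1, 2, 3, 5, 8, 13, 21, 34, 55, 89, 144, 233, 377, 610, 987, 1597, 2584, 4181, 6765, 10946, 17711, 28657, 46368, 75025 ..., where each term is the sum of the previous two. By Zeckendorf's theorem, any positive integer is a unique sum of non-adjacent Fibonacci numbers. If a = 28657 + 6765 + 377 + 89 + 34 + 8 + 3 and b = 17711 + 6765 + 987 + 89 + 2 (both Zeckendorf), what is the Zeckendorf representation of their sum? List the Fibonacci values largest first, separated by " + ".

The two numbers are 35933 and 25554, so their sum is 61487.
Greedy algorithm:
46368 ≤ 61487 < 75025, so take 46368; remainder 15119
10946 ≤ 15119 < 17711, so take 10946; remainder 4173
2584 ≤ 4173 < 4181, so take 2584; remainder 1589
987 ≤ 1589 < 1597, so take 987; remainder 602
377 ≤ 602 < 610, so take 377; remainder 225
144 ≤ 225 < 233, so take 144; remainder 81
55 ≤ 81 < 89, so take 55; remainder 26
21 ≤ 26 < 34, so take 21; remainder 5
5 ≤ 5 < 8, so take 5; remainder 0

46368 + 10946 + 2584 + 987 + 377 + 144 + 55 + 21 + 5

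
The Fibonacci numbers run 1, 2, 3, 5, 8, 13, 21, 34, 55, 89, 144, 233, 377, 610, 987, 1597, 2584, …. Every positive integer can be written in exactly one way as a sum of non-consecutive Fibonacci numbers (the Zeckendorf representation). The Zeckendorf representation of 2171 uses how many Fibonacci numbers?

7

Repeatedly subtract the largest Fibonacci number that fits:
subtract 1597 from 2171: 574 remains
subtract 377 from 574: 197 remains
subtract 144 from 197: 53 remains
subtract 34 from 53: 19 remains
subtract 13 from 19: 6 remains
subtract 5 from 6: 1 remains
subtract 1 from 1: 0 remains
2171 = 1597 + 377 + 144 + 34 + 13 + 5 + 1, which has 7 terms.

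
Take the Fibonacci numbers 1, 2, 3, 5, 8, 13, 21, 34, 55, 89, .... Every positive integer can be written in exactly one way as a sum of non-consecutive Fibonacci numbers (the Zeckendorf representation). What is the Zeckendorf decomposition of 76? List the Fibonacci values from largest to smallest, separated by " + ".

take 55 (≤ 76); 76 − 55 = 21
take 21 (≤ 21); 21 − 21 = 0
So 76 = 55 + 21, with no two terms consecutive in the sequence.

55 + 21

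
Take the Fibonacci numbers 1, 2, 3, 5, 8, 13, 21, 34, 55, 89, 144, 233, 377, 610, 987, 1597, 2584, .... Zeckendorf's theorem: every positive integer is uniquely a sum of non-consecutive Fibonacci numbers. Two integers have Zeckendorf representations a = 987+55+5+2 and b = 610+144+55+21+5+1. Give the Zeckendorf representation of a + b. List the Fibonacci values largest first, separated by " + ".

1597 + 233 + 55

The two numbers are 1049 and 836, so their sum is 1885.
Greedily peel off the largest Fibonacci term at each step:
subtract 1597 from 1885: 288 remains
subtract 233 from 288: 55 remains
subtract 55 from 55: 0 remains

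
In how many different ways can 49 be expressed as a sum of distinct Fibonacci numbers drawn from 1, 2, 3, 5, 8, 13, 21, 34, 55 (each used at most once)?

49 = 34+13+2 = 34+8+5+2 = 21+13+8+5+2 — 3 representations.

3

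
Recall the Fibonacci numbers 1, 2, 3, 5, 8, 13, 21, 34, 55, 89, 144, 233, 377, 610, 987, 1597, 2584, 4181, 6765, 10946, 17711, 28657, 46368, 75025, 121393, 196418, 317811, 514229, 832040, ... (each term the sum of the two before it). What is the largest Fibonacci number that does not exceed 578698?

514229 ≤ 578698 < 832040, so the largest Fibonacci number not exceeding 578698 is 514229.

514229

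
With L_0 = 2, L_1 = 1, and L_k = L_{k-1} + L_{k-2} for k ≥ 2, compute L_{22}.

39603

Iterating the recurrence up to L_{18} = 5778 and L_{17} = 3571:
L_{19} = L_{18} + L_{17} = 5778 + 3571 = 9349
L_{20} = L_{19} + L_{18} = 9349 + 5778 = 15127
L_{21} = L_{20} + L_{19} = 15127 + 9349 = 24476
L_{22} = L_{21} + L_{20} = 24476 + 15127 = 39603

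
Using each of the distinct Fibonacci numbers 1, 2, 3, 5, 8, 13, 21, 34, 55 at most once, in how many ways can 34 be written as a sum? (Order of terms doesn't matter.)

Starting from the Zeckendorf form and repeatedly splitting a term F_k into F_{k−1} + F_{k−2} (when neither is already used) reaches every representation.
34 = 34 = 21+13 = 21+8+5 = 21+8+3+2 — 4 representations.

4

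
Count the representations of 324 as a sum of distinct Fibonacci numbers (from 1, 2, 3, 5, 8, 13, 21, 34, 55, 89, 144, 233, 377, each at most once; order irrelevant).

324 = 233+89+2 = 233+55+34+2 = 233+55+21+13+2 = 144+89+55+34+2 = … (3 more), for 7 in all.

7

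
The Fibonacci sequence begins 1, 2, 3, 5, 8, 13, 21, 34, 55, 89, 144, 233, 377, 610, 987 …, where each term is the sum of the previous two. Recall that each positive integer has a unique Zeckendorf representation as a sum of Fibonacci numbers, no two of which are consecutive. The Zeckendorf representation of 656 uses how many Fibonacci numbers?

take 610 (≤ 656); 656 − 610 = 46
take 34 (≤ 46); 46 − 34 = 12
take 8 (≤ 12); 12 − 8 = 4
take 3 (≤ 4); 4 − 3 = 1
take 1 (≤ 1); 1 − 1 = 0
656 = 610 + 34 + 8 + 3 + 1, which has 5 terms.

5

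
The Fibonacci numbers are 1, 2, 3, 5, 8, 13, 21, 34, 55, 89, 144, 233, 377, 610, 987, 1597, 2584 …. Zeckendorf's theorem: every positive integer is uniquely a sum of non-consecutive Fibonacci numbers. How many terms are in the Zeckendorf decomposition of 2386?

Greedy algorithm:
2386: greatest Fibonacci not exceeding it is 1597, leaving 789
789: greatest Fibonacci not exceeding it is 610, leaving 179
179: greatest Fibonacci not exceeding it is 144, leaving 35
35: greatest Fibonacci not exceeding it is 34, leaving 1
1: greatest Fibonacci not exceeding it is 1, leaving 0
2386 = 1597 + 610 + 144 + 34 + 1, which has 5 terms.

5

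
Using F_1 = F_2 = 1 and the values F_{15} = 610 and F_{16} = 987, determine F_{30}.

By the doubling identity F_{2k} = F_k(2F_{k+1} − F_k): F_{30} = 610·(2·987 − 610) = 610·1364 = 832040.

832040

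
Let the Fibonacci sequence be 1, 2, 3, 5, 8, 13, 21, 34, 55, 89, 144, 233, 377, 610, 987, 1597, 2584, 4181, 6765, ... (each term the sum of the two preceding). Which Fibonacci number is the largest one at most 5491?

4181

4181 ≤ 5491 < 6765, so the largest Fibonacci number not exceeding 5491 is 4181.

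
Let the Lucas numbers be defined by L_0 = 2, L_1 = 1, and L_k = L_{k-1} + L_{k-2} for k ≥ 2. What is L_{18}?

5778

Iterating the recurrence up to L_{13} = 521 and L_{12} = 322:
L_{14} = L_{13} + L_{12} = 521 + 322 = 843
L_{15} = L_{14} + L_{13} = 843 + 521 = 1364
L_{16} = L_{15} + L_{14} = 1364 + 843 = 2207
L_{17} = L_{16} + L_{15} = 2207 + 1364 = 3571
L_{18} = L_{17} + L_{16} = 3571 + 2207 = 5778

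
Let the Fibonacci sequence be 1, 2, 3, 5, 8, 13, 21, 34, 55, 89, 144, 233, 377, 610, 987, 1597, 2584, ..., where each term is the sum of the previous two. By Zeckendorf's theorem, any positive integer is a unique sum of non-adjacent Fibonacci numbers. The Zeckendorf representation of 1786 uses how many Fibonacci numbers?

1786 − 1597 = 189
189 − 144 = 45
45 − 34 = 11
11 − 8 = 3
3 − 3 = 0
1786 = 1597 + 144 + 34 + 8 + 3, which has 5 terms.

5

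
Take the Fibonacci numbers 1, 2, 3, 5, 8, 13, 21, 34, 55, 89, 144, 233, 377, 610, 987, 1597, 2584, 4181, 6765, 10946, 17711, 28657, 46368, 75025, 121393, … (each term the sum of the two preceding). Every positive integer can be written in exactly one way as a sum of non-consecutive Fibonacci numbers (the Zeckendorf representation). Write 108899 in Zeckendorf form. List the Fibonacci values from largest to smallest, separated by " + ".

75025 + 28657 + 4181 + 987 + 34 + 13 + 2

largest Fibonacci ≤ 108899 is 75025; 108899 − 75025 = 33874
largest Fibonacci ≤ 33874 is 28657; 33874 − 28657 = 5217
largest Fibonacci ≤ 5217 is 4181; 5217 − 4181 = 1036
largest Fibonacci ≤ 1036 is 987; 1036 − 987 = 49
largest Fibonacci ≤ 49 is 34; 49 − 34 = 15
largest Fibonacci ≤ 15 is 13; 15 − 13 = 2
largest Fibonacci ≤ 2 is 2; 2 − 2 = 0
So 108899 = 75025 + 28657 + 4181 + 987 + 34 + 13 + 2, with no two terms consecutive in the sequence.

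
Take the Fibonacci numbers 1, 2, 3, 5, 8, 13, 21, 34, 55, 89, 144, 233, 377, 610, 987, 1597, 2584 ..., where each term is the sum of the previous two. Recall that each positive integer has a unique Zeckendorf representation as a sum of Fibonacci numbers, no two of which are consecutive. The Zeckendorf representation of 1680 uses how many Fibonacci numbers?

1597 ≤ 1680 < 2584, so take 1597; remainder 83
55 ≤ 83 < 89, so take 55; remainder 28
21 ≤ 28 < 34, so take 21; remainder 7
5 ≤ 7 < 8, so take 5; remainder 2
2 ≤ 2 < 3, so take 2; remainder 0
1680 = 1597 + 55 + 21 + 5 + 2, which has 5 terms.

5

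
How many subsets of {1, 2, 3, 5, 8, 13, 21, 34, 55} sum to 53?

Starting from the Zeckendorf form and repeatedly splitting a term F_k into F_{k−1} + F_{k−2} (when neither is already used) reaches every representation.
53 = 34+13+5+1 = 34+13+3+2+1 = 34+8+5+3+2+1 = … (1 more), for 4 in all.

4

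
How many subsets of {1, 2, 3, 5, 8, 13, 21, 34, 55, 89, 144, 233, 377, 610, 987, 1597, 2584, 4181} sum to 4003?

32

4003 = 2584+987+377+55 = 2584+987+377+34+21 = 2584+987+233+144+55 = … (29 more), for 32 in all.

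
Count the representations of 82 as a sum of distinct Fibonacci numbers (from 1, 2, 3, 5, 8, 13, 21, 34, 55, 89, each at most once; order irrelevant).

6

82 = 55+21+5+1 = 55+21+3+2+1 = 55+13+8+5+1 = … (3 more), for 6 in all.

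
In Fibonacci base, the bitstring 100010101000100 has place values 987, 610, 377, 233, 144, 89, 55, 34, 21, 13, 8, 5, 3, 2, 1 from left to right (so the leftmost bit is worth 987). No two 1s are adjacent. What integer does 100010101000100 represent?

Summing the place values of the 1 bits: 987 + 144 + 55 + 21 + 3 = 1210.

1210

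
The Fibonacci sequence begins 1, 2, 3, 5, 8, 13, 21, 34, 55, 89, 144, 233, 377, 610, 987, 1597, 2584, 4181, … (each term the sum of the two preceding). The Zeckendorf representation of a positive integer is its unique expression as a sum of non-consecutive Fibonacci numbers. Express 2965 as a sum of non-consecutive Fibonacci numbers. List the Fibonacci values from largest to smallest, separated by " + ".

2584 ≤ 2965 < 4181, so take 2584; remainder 381
377 ≤ 381 < 610, so take 377; remainder 4
3 ≤ 4 < 5, so take 3; remainder 1
1 ≤ 1 < 2, so take 1; remainder 0
So 2965 = 2584 + 377 + 3 + 1, with no two terms consecutive in the sequence.

2584 + 377 + 3 + 1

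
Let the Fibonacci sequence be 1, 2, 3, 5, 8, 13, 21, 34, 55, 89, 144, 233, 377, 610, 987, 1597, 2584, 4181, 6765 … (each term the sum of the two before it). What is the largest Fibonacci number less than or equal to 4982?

4181 ≤ 4982 < 6765, so the largest Fibonacci number not exceeding 4982 is 4181.

4181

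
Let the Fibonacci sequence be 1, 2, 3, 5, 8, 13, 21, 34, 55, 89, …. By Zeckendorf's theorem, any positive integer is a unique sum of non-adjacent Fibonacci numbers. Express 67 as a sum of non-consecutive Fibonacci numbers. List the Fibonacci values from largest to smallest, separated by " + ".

55 + 8 + 3 + 1

Greedy algorithm:
67 − 55 = 12
12 − 8 = 4
4 − 3 = 1
1 − 1 = 0
So 67 = 55 + 8 + 3 + 1, with no two terms consecutive in the sequence.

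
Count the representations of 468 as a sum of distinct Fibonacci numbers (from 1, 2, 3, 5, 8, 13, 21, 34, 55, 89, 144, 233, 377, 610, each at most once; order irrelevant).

468 = 377+89+2 = 377+55+34+2 = 233+144+89+2 = 377+55+21+13+2 = 233+144+55+34+2 = … (3 more), for 8 in all.

8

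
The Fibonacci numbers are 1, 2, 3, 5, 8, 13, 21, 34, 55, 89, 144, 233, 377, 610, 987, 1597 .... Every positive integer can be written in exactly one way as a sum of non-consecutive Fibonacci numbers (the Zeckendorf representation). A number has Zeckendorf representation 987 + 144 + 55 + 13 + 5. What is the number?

1204

987 + 144 + 55 + 13 + 5 = 1204.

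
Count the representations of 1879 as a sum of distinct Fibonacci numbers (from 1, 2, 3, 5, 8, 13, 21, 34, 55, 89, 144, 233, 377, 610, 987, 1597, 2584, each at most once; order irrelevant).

18

Starting from the Zeckendorf form and repeatedly splitting a term F_k into F_{k−1} + F_{k−2} (when neither is already used) reaches every representation.
1879 = 1597+233+34+13+2 = 1597+233+34+8+5+2 = 1597+144+89+34+13+2 = 987+610+233+34+13+2 = 1597+233+21+13+8+5+2 = … (13 more), for 18 in all.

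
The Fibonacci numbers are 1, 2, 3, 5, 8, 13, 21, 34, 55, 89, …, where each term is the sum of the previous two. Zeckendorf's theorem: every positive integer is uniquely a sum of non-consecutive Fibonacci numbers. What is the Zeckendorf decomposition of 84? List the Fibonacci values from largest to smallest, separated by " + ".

55 + 21 + 8

84: greatest Fibonacci not exceeding it is 55, leaving 29
29: greatest Fibonacci not exceeding it is 21, leaving 8
8: greatest Fibonacci not exceeding it is 8, leaving 0
So 84 = 55 + 21 + 8, with no two terms consecutive in the sequence.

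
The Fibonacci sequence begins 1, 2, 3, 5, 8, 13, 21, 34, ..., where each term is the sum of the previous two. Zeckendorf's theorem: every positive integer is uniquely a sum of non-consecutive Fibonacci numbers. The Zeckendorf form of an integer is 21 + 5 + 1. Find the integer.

27

21 + 5 + 1 = 27.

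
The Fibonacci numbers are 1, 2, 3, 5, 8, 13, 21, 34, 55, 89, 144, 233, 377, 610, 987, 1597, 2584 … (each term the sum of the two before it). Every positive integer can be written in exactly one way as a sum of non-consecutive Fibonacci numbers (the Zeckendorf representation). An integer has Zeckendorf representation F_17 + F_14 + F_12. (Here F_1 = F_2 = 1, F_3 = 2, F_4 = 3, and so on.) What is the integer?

2118

F_17 + F_14 + F_12 = 1597 + 377 + 144 = 2118.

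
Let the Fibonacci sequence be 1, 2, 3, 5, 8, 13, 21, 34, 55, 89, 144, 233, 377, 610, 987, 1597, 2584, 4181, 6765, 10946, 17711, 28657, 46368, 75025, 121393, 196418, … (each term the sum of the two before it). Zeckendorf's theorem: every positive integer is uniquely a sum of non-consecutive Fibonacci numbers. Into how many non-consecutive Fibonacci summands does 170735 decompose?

subtract 121393 from 170735: 49342 remains
subtract 46368 from 49342: 2974 remains
subtract 2584 from 2974: 390 remains
subtract 377 from 390: 13 remains
subtract 13 from 13: 0 remains
170735 = 121393 + 46368 + 2584 + 377 + 13, which has 5 terms.

5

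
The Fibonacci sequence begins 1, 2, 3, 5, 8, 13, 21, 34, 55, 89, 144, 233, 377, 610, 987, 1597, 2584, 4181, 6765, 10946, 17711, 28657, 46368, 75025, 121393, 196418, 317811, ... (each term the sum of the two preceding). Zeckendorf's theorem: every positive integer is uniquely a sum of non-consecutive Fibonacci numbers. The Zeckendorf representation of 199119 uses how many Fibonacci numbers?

Repeatedly subtract the largest Fibonacci number that fits:
199119: greatest Fibonacci not exceeding it is 196418, leaving 2701
2701: greatest Fibonacci not exceeding it is 2584, leaving 117
117: greatest Fibonacci not exceeding it is 89, leaving 28
28: greatest Fibonacci not exceeding it is 21, leaving 7
7: greatest Fibonacci not exceeding it is 5, leaving 2
2: greatest Fibonacci not exceeding it is 2, leaving 0
199119 = 196418 + 2584 + 89 + 21 + 5 + 2, which has 6 terms.

6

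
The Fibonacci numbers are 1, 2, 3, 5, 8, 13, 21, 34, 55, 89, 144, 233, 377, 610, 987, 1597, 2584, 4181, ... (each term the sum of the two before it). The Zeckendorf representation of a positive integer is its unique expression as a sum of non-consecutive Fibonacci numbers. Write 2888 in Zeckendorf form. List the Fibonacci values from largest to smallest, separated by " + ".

Greedy algorithm:
2584 ≤ 2888 < 4181, so take 2584; remainder 304
233 ≤ 304 < 377, so take 233; remainder 71
55 ≤ 71 < 89, so take 55; remainder 16
13 ≤ 16 < 21, so take 13; remainder 3
3 ≤ 3 < 5, so take 3; remainder 0
So 2888 = 2584 + 233 + 55 + 13 + 3, with no two terms consecutive in the sequence.

2584 + 233 + 55 + 13 + 3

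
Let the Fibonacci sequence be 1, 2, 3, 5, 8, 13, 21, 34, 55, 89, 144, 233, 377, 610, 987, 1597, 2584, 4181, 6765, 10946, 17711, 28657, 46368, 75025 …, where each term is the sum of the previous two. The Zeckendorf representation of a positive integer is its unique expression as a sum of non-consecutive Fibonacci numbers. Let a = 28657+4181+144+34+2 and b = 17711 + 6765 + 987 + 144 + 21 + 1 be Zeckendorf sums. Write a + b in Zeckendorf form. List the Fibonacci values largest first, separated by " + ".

The two numbers are 33018 and 25629, so their sum is 58647.
take 46368 (≤ 58647); 58647 − 46368 = 12279
take 10946 (≤ 12279); 12279 − 10946 = 1333
take 987 (≤ 1333); 1333 − 987 = 346
take 233 (≤ 346); 346 − 233 = 113
take 89 (≤ 113); 113 − 89 = 24
take 21 (≤ 24); 24 − 21 = 3
take 3 (≤ 3); 3 − 3 = 0

46368 + 10946 + 987 + 233 + 89 + 21 + 3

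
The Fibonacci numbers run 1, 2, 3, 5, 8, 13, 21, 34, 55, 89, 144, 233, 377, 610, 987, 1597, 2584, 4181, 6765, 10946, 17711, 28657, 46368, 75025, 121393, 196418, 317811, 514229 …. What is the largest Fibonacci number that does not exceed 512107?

317811

317811 ≤ 512107 < 514229, so the largest Fibonacci number not exceeding 512107 is 317811.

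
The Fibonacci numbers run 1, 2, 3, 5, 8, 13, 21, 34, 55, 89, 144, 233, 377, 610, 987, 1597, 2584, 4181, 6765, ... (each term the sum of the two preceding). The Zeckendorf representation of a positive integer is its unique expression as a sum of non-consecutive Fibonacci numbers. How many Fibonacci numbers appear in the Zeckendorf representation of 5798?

subtract 4181 from 5798: 1617 remains
subtract 1597 from 1617: 20 remains
subtract 13 from 20: 7 remains
subtract 5 from 7: 2 remains
subtract 2 from 2: 0 remains
5798 = 4181 + 1597 + 13 + 5 + 2, which has 5 terms.

5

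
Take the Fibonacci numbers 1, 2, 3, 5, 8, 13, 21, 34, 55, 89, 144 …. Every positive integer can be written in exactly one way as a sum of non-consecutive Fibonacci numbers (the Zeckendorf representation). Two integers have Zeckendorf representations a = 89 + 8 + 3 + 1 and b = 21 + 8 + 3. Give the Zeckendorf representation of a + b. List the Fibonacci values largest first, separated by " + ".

89 + 34 + 8 + 2

The two numbers are 101 and 32, so their sum is 133.
subtract 89 from 133: 44 remains
subtract 34 from 44: 10 remains
subtract 8 from 10: 2 remains
subtract 2 from 2: 0 remains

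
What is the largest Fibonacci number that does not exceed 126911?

121393 ≤ 126911 < 196418, so the largest Fibonacci number not exceeding 126911 is 121393.

121393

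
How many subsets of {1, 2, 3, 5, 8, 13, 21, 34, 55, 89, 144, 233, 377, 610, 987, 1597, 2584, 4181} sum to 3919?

3919 = 2584+987+233+89+21+5 = 2584+987+233+89+21+3+2 = 2584+987+233+89+13+8+5 = 2584+987+233+55+34+21+5 = 2584+610+377+233+89+21+5 = … (31 more), for 36 in all.

36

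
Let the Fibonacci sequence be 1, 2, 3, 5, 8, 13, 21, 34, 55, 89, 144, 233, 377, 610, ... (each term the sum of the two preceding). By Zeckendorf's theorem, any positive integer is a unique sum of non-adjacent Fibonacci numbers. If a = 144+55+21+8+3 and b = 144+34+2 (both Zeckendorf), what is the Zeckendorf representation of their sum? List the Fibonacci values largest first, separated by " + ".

The two numbers are 231 and 180, so their sum is 411.
377 ≤ 411 < 610, so take 377; remainder 34
34 ≤ 34 < 55, so take 34; remainder 0

377 + 34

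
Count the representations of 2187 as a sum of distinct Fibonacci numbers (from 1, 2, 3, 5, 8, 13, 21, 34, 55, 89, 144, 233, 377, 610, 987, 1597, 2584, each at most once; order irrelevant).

24

Each representation comes from the Zeckendorf form by replacing some F_k with F_{k−1} + F_{k−2} where possible.
2187 = 1597+377+144+55+13+1 = 1597+377+144+55+8+5+1 = 1597+377+144+34+21+13+1 = 1597+377+144+55+8+3+2+1 = … (20 more), for 24 in all.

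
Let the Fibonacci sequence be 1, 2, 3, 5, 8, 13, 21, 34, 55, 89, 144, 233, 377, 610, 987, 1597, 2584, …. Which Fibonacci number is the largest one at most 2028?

1597 ≤ 2028 < 2584, so the largest Fibonacci number not exceeding 2028 is 1597.

1597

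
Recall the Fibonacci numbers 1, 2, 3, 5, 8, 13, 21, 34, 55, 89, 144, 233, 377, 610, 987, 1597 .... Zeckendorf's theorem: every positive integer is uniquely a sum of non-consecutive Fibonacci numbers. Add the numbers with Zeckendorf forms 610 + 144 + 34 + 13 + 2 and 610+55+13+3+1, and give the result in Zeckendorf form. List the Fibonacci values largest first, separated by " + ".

The two numbers are 803 and 682, so their sum is 1485.
Greedy algorithm:
987 ≤ 1485 < 1597, so take 987; remainder 498
377 ≤ 498 < 610, so take 377; remainder 121
89 ≤ 121 < 144, so take 89; remainder 32
21 ≤ 32 < 34, so take 21; remainder 11
8 ≤ 11 < 13, so take 8; remainder 3
3 ≤ 3 < 5, so take 3; remainder 0

987 + 377 + 89 + 21 + 8 + 3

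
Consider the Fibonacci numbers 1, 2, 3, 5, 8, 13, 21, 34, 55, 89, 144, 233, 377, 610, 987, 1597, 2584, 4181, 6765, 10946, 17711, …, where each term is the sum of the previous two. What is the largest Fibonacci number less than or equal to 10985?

10946 ≤ 10985 < 17711, so the largest Fibonacci number not exceeding 10985 is 10946.

10946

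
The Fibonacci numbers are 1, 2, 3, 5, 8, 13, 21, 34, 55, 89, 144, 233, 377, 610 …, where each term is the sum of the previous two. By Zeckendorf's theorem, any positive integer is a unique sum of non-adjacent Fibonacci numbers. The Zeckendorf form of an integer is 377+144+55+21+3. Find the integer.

600

377+144+55+21+3 = 600.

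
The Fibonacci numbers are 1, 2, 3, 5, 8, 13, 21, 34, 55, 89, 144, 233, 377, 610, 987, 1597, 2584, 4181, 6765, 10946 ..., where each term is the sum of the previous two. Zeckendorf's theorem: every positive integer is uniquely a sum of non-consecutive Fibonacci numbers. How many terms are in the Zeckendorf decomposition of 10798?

8

take 6765 (≤ 10798); 10798 − 6765 = 4033
take 2584 (≤ 4033); 4033 − 2584 = 1449
take 987 (≤ 1449); 1449 − 987 = 462
take 377 (≤ 462); 462 − 377 = 85
take 55 (≤ 85); 85 − 55 = 30
take 21 (≤ 30); 30 − 21 = 9
take 8 (≤ 9); 9 − 8 = 1
take 1 (≤ 1); 1 − 1 = 0
10798 = 6765 + 2584 + 987 + 377 + 55 + 21 + 8 + 1, which has 8 terms.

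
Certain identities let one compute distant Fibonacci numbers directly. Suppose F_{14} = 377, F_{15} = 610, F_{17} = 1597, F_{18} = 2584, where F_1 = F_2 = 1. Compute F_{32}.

2178309

By the addition formula F_{m+n} = F_m F_{n+1} + F_{m−1} F_n with m=18, n=14: F_{32} = 2584·610 + 1597·377 = 1576240 + 602069 = 2178309.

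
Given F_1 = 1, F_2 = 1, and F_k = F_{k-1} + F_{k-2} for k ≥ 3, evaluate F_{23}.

Iterating the recurrence up to F_{19} = 4181 and F_{18} = 2584:
F_{20} = F_{19} + F_{18} = 4181 + 2584 = 6765
F_{21} = F_{20} + F_{19} = 6765 + 4181 = 10946
F_{22} = F_{21} + F_{20} = 10946 + 6765 = 17711
F_{23} = F_{22} + F_{21} = 17711 + 10946 = 28657

28657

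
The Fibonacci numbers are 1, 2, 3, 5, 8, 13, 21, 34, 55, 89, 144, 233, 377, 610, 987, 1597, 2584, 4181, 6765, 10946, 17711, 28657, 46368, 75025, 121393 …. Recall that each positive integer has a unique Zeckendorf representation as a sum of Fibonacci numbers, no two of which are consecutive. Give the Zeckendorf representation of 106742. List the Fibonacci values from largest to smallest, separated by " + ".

75025 + 28657 + 2584 + 377 + 89 + 8 + 2

106742: greatest Fibonacci not exceeding it is 75025, leaving 31717
31717: greatest Fibonacci not exceeding it is 28657, leaving 3060
3060: greatest Fibonacci not exceeding it is 2584, leaving 476
476: greatest Fibonacci not exceeding it is 377, leaving 99
99: greatest Fibonacci not exceeding it is 89, leaving 10
10: greatest Fibonacci not exceeding it is 8, leaving 2
2: greatest Fibonacci not exceeding it is 2, leaving 0
So 106742 = 75025 + 28657 + 2584 + 377 + 89 + 8 + 2, with no two terms consecutive in the sequence.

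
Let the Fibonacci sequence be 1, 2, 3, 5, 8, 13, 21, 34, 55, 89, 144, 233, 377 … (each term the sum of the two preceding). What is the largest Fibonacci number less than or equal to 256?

233

233 ≤ 256 < 377, so the largest Fibonacci number not exceeding 256 is 233.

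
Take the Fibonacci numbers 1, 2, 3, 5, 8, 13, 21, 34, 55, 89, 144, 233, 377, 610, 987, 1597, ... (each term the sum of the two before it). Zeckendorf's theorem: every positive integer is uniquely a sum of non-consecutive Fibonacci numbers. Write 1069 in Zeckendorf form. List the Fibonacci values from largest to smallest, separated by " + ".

987 + 55 + 21 + 5 + 1

Greedy algorithm:
take 987 (≤ 1069); 1069 − 987 = 82
take 55 (≤ 82); 82 − 55 = 27
take 21 (≤ 27); 27 − 21 = 6
take 5 (≤ 6); 6 − 5 = 1
take 1 (≤ 1); 1 − 1 = 0
So 1069 = 987 + 55 + 21 + 5 + 1, with no two terms consecutive in the sequence.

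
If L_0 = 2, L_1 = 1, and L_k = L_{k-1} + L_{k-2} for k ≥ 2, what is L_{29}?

1149851

Iterating the recurrence up to L_{23} = 64079 and L_{22} = 39603:
L_{24} = L_{23} + L_{22} = 64079 + 39603 = 103682
L_{25} = L_{24} + L_{23} = 103682 + 64079 = 167761
L_{26} = L_{25} + L_{24} = 167761 + 103682 = 271443
L_{27} = L_{26} + L_{25} = 271443 + 167761 = 439204
L_{28} = L_{27} + L_{26} = 439204 + 271443 = 710647
L_{29} = L_{28} + L_{27} = 710647 + 439204 = 1149851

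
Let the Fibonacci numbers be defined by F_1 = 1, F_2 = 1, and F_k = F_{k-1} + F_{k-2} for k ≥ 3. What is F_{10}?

Iterating the recurrence up to F_{6} = 8 and F_{5} = 5:
F_{7} = F_{6} + F_{5} = 8 + 5 = 13
F_{8} = F_{7} + F_{6} = 13 + 8 = 21
F_{9} = F_{8} + F_{7} = 21 + 13 = 34
F_{10} = F_{9} + F_{8} = 34 + 21 = 55

55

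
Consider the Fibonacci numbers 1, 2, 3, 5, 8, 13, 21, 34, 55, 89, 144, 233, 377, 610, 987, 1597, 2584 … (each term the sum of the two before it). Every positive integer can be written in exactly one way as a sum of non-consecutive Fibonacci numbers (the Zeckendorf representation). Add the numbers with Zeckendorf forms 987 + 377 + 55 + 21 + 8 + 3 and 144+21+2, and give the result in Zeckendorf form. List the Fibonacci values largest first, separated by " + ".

1597 + 21

The two numbers are 1451 and 167, so their sum is 1618.
Repeatedly subtract the largest Fibonacci number that fits:
1618 − 1597 = 21
21 − 21 = 0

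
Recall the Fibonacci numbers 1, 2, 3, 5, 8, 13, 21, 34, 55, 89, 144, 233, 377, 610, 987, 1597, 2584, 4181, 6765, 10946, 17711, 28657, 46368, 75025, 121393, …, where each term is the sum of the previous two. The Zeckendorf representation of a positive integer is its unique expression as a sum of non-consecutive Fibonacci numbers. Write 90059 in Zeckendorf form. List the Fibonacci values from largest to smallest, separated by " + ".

75025 + 10946 + 2584 + 987 + 377 + 89 + 34 + 13 + 3 + 1

Repeatedly subtract the largest Fibonacci number that fits:
90059 − 75025 = 15034
15034 − 10946 = 4088
4088 − 2584 = 1504
1504 − 987 = 517
517 − 377 = 140
140 − 89 = 51
51 − 34 = 17
17 − 13 = 4
4 − 3 = 1
1 − 1 = 0
So 90059 = 75025 + 10946 + 2584 + 987 + 377 + 89 + 34 + 13 + 3 + 1, with no two terms consecutive in the sequence.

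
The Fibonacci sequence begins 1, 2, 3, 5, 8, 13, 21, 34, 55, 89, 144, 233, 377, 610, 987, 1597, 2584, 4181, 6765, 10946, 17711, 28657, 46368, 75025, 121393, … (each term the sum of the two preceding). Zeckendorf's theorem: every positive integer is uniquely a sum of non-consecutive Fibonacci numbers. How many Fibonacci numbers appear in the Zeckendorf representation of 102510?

8

102510: greatest Fibonacci not exceeding it is 75025, leaving 27485
27485: greatest Fibonacci not exceeding it is 17711, leaving 9774
9774: greatest Fibonacci not exceeding it is 6765, leaving 3009
3009: greatest Fibonacci not exceeding it is 2584, leaving 425
425: greatest Fibonacci not exceeding it is 377, leaving 48
48: greatest Fibonacci not exceeding it is 34, leaving 14
14: greatest Fibonacci not exceeding it is 13, leaving 1
1: greatest Fibonacci not exceeding it is 1, leaving 0
102510 = 75025 + 17711 + 6765 + 2584 + 377 + 34 + 13 + 1, which has 8 terms.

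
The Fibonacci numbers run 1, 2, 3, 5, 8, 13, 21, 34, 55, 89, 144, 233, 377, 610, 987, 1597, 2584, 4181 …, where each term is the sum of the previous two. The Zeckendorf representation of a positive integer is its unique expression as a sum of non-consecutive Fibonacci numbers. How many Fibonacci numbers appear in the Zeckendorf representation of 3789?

Greedily peel off the largest Fibonacci term at each step:
2584 ≤ 3789 < 4181, so take 2584; remainder 1205
987 ≤ 1205 < 1597, so take 987; remainder 218
144 ≤ 218 < 233, so take 144; remainder 74
55 ≤ 74 < 89, so take 55; remainder 19
13 ≤ 19 < 21, so take 13; remainder 6
5 ≤ 6 < 8, so take 5; remainder 1
1 ≤ 1 < 2, so take 1; remainder 0
3789 = 2584 + 987 + 144 + 55 + 13 + 5 + 1, which has 7 terms.

7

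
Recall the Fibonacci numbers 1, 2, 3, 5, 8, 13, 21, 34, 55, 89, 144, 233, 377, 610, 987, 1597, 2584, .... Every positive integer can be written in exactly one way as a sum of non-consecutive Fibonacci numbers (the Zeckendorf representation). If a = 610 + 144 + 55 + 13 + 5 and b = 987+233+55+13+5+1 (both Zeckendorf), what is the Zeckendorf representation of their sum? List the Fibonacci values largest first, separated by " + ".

The two numbers are 827 and 1294, so their sum is 2121.
Greedily peel off the largest Fibonacci term at each step:
1597 ≤ 2121 < 2584, so take 1597; remainder 524
377 ≤ 524 < 610, so take 377; remainder 147
144 ≤ 147 < 233, so take 144; remainder 3
3 ≤ 3 < 5, so take 3; remainder 0

1597 + 377 + 144 + 3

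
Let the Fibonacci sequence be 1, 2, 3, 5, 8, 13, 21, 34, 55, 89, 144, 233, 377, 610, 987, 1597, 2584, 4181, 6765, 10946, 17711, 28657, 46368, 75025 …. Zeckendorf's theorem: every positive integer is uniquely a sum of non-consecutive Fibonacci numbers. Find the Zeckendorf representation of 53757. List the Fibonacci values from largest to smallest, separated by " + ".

46368 + 6765 + 610 + 13 + 1

Greedily peel off the largest Fibonacci term at each step:
subtract 46368 from 53757: 7389 remains
subtract 6765 from 7389: 624 remains
subtract 610 from 624: 14 remains
subtract 13 from 14: 1 remains
subtract 1 from 1: 0 remains
So 53757 = 46368 + 6765 + 610 + 13 + 1, with no two terms consecutive in the sequence.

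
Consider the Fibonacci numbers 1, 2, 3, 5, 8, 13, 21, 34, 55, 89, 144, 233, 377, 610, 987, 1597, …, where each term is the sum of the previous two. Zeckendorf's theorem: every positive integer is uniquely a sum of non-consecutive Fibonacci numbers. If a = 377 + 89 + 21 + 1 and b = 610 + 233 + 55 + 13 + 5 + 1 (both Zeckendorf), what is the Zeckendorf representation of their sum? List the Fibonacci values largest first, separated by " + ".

987 + 377 + 34 + 5 + 2

The two numbers are 488 and 917, so their sum is 1405.
1405 − 987 = 418
418 − 377 = 41
41 − 34 = 7
7 − 5 = 2
2 − 2 = 0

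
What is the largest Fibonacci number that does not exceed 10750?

6765 ≤ 10750 < 10946, so the largest Fibonacci number not exceeding 10750 is 6765.

6765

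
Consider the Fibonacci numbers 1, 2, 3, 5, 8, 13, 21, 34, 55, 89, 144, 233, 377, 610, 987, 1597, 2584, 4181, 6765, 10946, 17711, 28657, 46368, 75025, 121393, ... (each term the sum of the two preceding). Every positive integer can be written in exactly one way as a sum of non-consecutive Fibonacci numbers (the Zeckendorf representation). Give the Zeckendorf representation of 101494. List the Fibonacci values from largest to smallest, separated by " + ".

75025 + 17711 + 6765 + 1597 + 377 + 13 + 5 + 1

101494: greatest Fibonacci not exceeding it is 75025, leaving 26469
26469: greatest Fibonacci not exceeding it is 17711, leaving 8758
8758: greatest Fibonacci not exceeding it is 6765, leaving 1993
1993: greatest Fibonacci not exceeding it is 1597, leaving 396
396: greatest Fibonacci not exceeding it is 377, leaving 19
19: greatest Fibonacci not exceeding it is 13, leaving 6
6: greatest Fibonacci not exceeding it is 5, leaving 1
1: greatest Fibonacci not exceeding it is 1, leaving 0
So 101494 = 75025 + 17711 + 6765 + 1597 + 377 + 13 + 5 + 1, with no two terms consecutive in the sequence.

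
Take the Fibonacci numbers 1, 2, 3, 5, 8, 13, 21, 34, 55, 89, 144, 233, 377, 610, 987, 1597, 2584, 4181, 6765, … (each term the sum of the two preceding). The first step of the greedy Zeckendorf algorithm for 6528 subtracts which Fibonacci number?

4181 ≤ 6528 < 6765, so the largest Fibonacci number not exceeding 6528 is 4181.

4181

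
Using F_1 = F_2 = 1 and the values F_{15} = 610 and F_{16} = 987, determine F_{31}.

By F_{2k+1} = F_k² + F_{k+1}²: F_{31} = 610² + 987² = 372100 + 974169 = 1346269.

1346269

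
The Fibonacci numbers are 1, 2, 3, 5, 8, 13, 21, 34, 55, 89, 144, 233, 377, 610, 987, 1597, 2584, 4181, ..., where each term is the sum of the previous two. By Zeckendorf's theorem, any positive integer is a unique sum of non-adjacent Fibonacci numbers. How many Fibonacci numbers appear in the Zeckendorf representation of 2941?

5

Repeatedly subtract the largest Fibonacci number that fits:
2941 − 2584 = 357
357 − 233 = 124
124 − 89 = 35
35 − 34 = 1
1 − 1 = 0
2941 = 2584 + 233 + 89 + 34 + 1, which has 5 terms.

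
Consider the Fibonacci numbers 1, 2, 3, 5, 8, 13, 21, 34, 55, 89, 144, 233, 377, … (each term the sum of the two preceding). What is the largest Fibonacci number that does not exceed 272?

233 ≤ 272 < 377, so the largest Fibonacci number not exceeding 272 is 233.

233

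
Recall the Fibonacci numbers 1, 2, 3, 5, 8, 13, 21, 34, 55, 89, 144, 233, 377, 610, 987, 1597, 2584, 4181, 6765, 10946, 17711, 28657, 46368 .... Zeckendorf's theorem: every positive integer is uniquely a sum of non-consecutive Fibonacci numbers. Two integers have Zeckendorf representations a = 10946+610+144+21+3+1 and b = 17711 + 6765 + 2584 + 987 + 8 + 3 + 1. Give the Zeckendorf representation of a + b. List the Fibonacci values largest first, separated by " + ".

The two numbers are 11725 and 28059, so their sum is 39784.
Repeatedly subtract the largest Fibonacci number that fits:
take 28657 (≤ 39784); 39784 − 28657 = 11127
take 10946 (≤ 11127); 11127 − 10946 = 181
take 144 (≤ 181); 181 − 144 = 37
take 34 (≤ 37); 37 − 34 = 3
take 3 (≤ 3); 3 − 3 = 0

28657 + 10946 + 144 + 34 + 3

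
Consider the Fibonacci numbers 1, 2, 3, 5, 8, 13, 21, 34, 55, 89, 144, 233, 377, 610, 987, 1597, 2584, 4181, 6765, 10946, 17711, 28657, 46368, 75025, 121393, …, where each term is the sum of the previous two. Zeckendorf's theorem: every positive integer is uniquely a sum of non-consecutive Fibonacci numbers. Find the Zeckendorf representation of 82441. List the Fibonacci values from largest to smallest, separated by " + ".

82441: greatest Fibonacci not exceeding it is 75025, leaving 7416
7416: greatest Fibonacci not exceeding it is 6765, leaving 651
651: greatest Fibonacci not exceeding it is 610, leaving 41
41: greatest Fibonacci not exceeding it is 34, leaving 7
7: greatest Fibonacci not exceeding it is 5, leaving 2
2: greatest Fibonacci not exceeding it is 2, leaving 0
So 82441 = 75025 + 6765 + 610 + 34 + 5 + 2, with no two terms consecutive in the sequence.

75025 + 6765 + 610 + 34 + 5 + 2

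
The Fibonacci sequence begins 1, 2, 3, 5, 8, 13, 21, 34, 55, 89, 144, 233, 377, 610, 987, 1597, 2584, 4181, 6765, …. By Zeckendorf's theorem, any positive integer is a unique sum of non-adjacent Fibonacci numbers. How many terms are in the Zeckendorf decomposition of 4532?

Greedily peel off the largest Fibonacci term at each step:
4532 − 4181 = 351
351 − 233 = 118
118 − 89 = 29
29 − 21 = 8
8 − 8 = 0
4532 = 4181 + 233 + 89 + 21 + 8, which has 5 terms.

5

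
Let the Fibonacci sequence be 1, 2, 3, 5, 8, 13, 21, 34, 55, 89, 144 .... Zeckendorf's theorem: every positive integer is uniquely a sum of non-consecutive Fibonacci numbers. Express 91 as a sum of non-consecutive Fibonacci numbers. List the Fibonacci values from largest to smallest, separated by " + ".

89 + 2

take 89 (≤ 91); 91 − 89 = 2
take 2 (≤ 2); 2 − 2 = 0
So 91 = 89 + 2, with no two terms consecutive in the sequence.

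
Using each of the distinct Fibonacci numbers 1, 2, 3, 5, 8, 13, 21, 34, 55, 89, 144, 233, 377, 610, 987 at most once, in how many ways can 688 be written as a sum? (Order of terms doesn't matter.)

Each representation comes from the Zeckendorf form by replacing some F_k with F_{k−1} + F_{k−2} where possible.
688 = 610+55+21+2 = 610+55+13+8+2 = 377+233+55+21+2 = 610+55+13+5+3+2 = 610+34+21+13+8+2 = … (10 more), for 15 in all.

15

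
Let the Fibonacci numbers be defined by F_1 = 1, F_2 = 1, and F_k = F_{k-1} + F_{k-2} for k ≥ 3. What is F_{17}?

1597

Iterating the recurrence up to F_{13} = 233 and F_{12} = 144:
F_{14} = F_{13} + F_{12} = 233 + 144 = 377
F_{15} = F_{14} + F_{13} = 377 + 233 = 610
F_{16} = F_{15} + F_{14} = 610 + 377 = 987
F_{17} = F_{16} + F_{15} = 987 + 610 = 1597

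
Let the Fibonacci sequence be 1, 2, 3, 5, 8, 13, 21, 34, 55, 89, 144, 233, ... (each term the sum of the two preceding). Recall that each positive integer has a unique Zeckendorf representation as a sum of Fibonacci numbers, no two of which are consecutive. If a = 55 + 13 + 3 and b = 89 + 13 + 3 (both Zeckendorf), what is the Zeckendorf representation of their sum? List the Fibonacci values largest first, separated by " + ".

144 + 21 + 8 + 3

The two numbers are 71 and 105, so their sum is 176.
144 ≤ 176 < 233, so take 144; remainder 32
21 ≤ 32 < 34, so take 21; remainder 11
8 ≤ 11 < 13, so take 8; remainder 3
3 ≤ 3 < 5, so take 3; remainder 0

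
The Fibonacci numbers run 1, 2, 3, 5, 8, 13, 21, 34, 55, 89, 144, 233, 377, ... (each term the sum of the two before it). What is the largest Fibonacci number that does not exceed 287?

233

233 ≤ 287 < 377, so the largest Fibonacci number not exceeding 287 is 233.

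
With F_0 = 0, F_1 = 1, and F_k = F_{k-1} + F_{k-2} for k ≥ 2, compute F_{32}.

2178309

Iterating the recurrence up to F_{24} = 46368 and F_{23} = 28657:
F_{25} = F_{24} + F_{23} = 46368 + 28657 = 75025
F_{26} = F_{25} + F_{24} = 75025 + 46368 = 121393
F_{27} = F_{26} + F_{25} = 121393 + 75025 = 196418
F_{28} = F_{27} + F_{26} = 196418 + 121393 = 317811
F_{29} = F_{28} + F_{27} = 317811 + 196418 = 514229
F_{30} = F_{29} + F_{28} = 514229 + 317811 = 832040
F_{31} = F_{30} + F_{29} = 832040 + 514229 = 1346269
F_{32} = F_{31} + F_{30} = 1346269 + 832040 = 2178309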